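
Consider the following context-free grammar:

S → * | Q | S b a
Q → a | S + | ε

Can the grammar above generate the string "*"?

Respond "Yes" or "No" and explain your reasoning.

Yes - a valid derivation exists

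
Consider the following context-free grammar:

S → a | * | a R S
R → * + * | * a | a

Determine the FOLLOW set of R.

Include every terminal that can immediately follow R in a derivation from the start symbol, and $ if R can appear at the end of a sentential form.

We compute FOLLOW(R) using the standard algorithm.
FOLLOW(S) starts with {$}.
FIRST(R) = {*, a}
FIRST(S) = {*, a}
FOLLOW(R) = {*, a}
FOLLOW(S) = {$}
Therefore, FOLLOW(R) = {*, a}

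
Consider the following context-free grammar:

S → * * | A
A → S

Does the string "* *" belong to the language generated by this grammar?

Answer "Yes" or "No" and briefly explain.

Yes - a valid derivation exists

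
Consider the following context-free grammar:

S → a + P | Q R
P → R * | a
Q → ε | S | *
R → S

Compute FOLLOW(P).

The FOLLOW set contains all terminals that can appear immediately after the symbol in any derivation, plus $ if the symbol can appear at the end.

We compute FOLLOW(P) using the standard algorithm.
FOLLOW(S) starts with {$}.
FIRST(P) = {*, a}
FIRST(Q) = {*, a, ε}
FIRST(R) = {*, a}
FIRST(S) = {*, a}
FOLLOW(P) = {$, *, a}
FOLLOW(Q) = {*, a}
FOLLOW(R) = {$, *, a}
FOLLOW(S) = {$, *, a}
Therefore, FOLLOW(P) = {$, *, a}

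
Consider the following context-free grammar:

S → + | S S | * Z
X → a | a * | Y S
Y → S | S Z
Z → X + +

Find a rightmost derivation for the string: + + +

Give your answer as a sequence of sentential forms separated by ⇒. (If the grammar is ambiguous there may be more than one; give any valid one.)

S ⇒ S S ⇒ S + ⇒ S S + ⇒ S + + ⇒ + + +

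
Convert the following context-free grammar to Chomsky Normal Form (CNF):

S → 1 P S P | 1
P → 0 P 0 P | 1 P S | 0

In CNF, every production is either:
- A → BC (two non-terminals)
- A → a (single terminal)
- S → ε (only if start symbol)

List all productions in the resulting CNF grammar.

T1 → 1; S → 1; T0 → 0; P → 0; S → T1 X0; X0 → P X1; X1 → S P; P → T0 X2; X2 → P X3; X3 → T0 P; P → T1 X4; X4 → P S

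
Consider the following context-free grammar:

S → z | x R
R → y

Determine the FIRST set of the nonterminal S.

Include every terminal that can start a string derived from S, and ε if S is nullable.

We compute FIRST(S) using the standard algorithm.
FIRST(R) = {y}
FIRST(S) = {x, z}
Therefore, FIRST(S) = {x, z}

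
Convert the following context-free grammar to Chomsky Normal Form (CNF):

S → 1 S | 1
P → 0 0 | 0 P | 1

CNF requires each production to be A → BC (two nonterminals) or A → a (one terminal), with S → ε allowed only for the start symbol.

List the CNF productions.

T1 → 1; S → 1; T0 → 0; P → 1; S → T1 S; P → T0 T0; P → T0 P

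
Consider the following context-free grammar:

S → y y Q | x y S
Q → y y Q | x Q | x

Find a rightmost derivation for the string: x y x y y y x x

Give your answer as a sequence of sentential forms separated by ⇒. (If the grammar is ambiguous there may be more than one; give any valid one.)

S ⇒ x y S ⇒ x y x y S ⇒ x y x y y y Q ⇒ x y x y y y x Q ⇒ x y x y y y x x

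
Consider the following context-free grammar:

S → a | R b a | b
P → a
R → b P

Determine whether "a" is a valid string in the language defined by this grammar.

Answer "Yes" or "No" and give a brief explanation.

Yes - a valid derivation exists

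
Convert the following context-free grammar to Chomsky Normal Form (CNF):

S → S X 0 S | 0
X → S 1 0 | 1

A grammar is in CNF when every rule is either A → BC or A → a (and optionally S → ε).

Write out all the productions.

T0 → 0; S → 0; T1 → 1; X → 1; S → S X0; X0 → X X1; X1 → T0 S; X → S X2; X2 → T1 T0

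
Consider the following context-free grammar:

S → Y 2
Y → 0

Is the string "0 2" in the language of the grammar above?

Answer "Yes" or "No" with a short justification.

Yes - a valid derivation exists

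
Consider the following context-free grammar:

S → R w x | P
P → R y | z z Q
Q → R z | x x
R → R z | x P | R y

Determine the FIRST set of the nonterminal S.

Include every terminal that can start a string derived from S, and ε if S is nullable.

We compute FIRST(S) using the standard algorithm.
FIRST(P) = {x, z}
FIRST(Q) = {x}
FIRST(R) = {x}
FIRST(S) = {x, z}
Therefore, FIRST(S) = {x, z}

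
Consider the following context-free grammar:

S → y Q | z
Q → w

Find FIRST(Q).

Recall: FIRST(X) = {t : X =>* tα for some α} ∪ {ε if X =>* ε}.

We compute FIRST(Q) using the standard algorithm.
FIRST(Q) = {w}
FIRST(S) = {y, z}
Therefore, FIRST(Q) = {w}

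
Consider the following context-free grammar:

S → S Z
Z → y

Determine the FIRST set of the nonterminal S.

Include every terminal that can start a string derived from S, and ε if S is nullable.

We compute FIRST(S) using the standard algorithm.
FIRST(S) = {}
FIRST(Z) = {y}
Therefore, FIRST(S) = {}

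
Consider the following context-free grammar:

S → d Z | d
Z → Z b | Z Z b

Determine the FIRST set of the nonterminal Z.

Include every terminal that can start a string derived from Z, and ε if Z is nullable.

We compute FIRST(Z) using the standard algorithm.
FIRST(S) = {d}
FIRST(Z) = {}
Therefore, FIRST(Z) = {}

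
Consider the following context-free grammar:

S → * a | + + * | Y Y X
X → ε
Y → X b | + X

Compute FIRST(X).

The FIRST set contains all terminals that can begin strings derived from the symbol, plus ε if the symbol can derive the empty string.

We compute FIRST(X) using the standard algorithm.
FIRST(S) = {*, +, b}
FIRST(X) = {ε}
FIRST(Y) = {+, b}
Therefore, FIRST(X) = {ε}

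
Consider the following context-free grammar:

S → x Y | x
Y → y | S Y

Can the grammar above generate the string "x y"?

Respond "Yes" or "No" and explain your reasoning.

Yes - a valid derivation exists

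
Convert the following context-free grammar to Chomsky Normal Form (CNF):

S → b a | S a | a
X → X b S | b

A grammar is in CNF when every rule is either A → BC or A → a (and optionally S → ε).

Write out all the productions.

TB → b; TA → a; S → a; X → b; S → TB TA; S → S TA; X → X X0; X0 → TB S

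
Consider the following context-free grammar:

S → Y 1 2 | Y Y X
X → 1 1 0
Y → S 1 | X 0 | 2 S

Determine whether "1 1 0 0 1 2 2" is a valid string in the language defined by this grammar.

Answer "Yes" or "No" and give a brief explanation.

No - no valid derivation exists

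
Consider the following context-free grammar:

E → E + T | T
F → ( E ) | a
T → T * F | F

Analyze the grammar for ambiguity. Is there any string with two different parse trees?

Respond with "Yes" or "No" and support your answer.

No - the grammar is unambiguous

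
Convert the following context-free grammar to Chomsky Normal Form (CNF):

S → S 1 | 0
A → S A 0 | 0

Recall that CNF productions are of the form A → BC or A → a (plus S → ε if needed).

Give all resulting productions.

T1 → 1; S → 0; T0 → 0; A → 0; S → S T1; A → S X0; X0 → A T0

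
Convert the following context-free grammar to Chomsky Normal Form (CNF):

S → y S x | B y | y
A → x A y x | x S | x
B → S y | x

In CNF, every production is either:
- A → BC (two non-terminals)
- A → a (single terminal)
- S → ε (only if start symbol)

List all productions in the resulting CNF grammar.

TY → y; TX → x; S → y; A → x; B → x; S → TY X0; X0 → S TX; S → B TY; A → TX X1; X1 → A X2; X2 → TY TX; A → TX S; B → S TY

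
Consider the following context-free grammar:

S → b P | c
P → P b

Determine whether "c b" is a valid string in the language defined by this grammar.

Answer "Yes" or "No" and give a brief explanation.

No - no valid derivation exists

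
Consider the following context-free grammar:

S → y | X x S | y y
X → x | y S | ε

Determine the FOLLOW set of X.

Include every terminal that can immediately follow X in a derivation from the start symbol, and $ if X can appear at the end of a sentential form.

We compute FOLLOW(X) using the standard algorithm.
FOLLOW(S) starts with {$}.
FIRST(S) = {x, y}
FIRST(X) = {x, y, ε}
FOLLOW(S) = {$, x}
FOLLOW(X) = {x}
Therefore, FOLLOW(X) = {x}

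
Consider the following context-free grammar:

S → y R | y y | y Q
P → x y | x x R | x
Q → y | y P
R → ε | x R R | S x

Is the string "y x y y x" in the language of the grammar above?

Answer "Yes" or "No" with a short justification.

Yes - a valid derivation exists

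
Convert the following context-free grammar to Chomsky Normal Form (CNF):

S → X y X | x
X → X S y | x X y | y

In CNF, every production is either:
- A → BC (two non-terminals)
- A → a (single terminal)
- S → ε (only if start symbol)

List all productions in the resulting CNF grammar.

TY → y; S → x; TX → x; X → y; S → X X0; X0 → TY X; X → X X1; X1 → S TY; X → TX X2; X2 → X TY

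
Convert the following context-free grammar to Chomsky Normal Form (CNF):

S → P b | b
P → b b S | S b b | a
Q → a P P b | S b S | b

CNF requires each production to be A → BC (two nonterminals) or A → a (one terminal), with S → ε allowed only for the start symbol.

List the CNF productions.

TB → b; S → b; P → a; TA → a; Q → b; S → P TB; P → TB X0; X0 → TB S; P → S X1; X1 → TB TB; Q → TA X2; X2 → P X3; X3 → P TB; Q → S X4; X4 → TB S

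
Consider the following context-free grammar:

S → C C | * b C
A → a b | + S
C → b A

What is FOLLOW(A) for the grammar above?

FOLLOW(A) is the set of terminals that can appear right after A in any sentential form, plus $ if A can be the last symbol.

We compute FOLLOW(A) using the standard algorithm.
FOLLOW(S) starts with {$}.
FIRST(A) = {+, a}
FIRST(C) = {b}
FIRST(S) = {*, b}
FOLLOW(A) = {$, b}
FOLLOW(C) = {$, b}
FOLLOW(S) = {$, b}
Therefore, FOLLOW(A) = {$, b}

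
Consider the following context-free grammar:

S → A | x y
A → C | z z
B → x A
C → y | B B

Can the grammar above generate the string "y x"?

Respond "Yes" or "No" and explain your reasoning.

No - no valid derivation exists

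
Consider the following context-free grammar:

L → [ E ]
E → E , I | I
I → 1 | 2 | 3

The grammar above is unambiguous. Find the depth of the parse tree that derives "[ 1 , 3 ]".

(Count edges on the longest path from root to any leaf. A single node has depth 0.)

4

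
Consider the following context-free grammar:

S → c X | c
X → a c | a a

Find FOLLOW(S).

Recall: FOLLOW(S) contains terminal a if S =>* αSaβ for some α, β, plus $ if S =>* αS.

We compute FOLLOW(S) using the standard algorithm.
FOLLOW(S) starts with {$}.
FIRST(S) = {c}
FIRST(X) = {a}
FOLLOW(S) = {$}
FOLLOW(X) = {$}
Therefore, FOLLOW(S) = {$}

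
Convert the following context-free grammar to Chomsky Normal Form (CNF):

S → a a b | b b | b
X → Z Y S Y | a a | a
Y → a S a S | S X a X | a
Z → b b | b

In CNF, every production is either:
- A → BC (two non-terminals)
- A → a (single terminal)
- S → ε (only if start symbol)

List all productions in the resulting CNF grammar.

TA → a; TB → b; S → b; X → a; Y → a; Z → b; S → TA X0; X0 → TA TB; S → TB TB; X → Z X1; X1 → Y X2; X2 → S Y; X → TA TA; Y → TA X3; X3 → S X4; X4 → TA S; Y → S X5; X5 → X X6; X6 → TA X; Z → TB TB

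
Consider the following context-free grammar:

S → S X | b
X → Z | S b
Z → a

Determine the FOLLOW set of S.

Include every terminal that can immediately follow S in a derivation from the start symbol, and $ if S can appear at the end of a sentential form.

We compute FOLLOW(S) using the standard algorithm.
FOLLOW(S) starts with {$}.
FIRST(S) = {b}
FIRST(X) = {a, b}
FIRST(Z) = {a}
FOLLOW(S) = {$, a, b}
FOLLOW(X) = {$, a, b}
FOLLOW(Z) = {$, a, b}
Therefore, FOLLOW(S) = {$, a, b}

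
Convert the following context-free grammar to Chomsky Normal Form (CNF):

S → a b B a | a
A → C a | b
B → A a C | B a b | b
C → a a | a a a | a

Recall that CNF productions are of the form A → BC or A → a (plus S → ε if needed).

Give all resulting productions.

TA → a; TB → b; S → a; A → b; B → b; C → a; S → TA X0; X0 → TB X1; X1 → B TA; A → C TA; B → A X2; X2 → TA C; B → B X3; X3 → TA TB; C → TA TA; C → TA X4; X4 → TA TA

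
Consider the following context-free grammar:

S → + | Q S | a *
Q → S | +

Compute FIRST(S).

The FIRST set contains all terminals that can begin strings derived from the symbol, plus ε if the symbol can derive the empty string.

We compute FIRST(S) using the standard algorithm.
FIRST(Q) = {+, a}
FIRST(S) = {+, a}
Therefore, FIRST(S) = {+, a}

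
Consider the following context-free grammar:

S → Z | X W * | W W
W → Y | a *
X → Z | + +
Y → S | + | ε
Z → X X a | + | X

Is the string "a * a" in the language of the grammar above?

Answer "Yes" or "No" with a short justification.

No - no valid derivation exists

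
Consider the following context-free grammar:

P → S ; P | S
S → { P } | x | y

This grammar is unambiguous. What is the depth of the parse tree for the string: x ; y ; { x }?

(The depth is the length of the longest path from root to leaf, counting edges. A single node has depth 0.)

6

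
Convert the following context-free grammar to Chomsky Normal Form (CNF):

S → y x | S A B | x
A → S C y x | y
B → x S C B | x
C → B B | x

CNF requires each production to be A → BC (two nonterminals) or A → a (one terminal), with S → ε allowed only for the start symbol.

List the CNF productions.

TY → y; TX → x; S → x; A → y; B → x; C → x; S → TY TX; S → S X0; X0 → A B; A → S X1; X1 → C X2; X2 → TY TX; B → TX X3; X3 → S X4; X4 → C B; C → B B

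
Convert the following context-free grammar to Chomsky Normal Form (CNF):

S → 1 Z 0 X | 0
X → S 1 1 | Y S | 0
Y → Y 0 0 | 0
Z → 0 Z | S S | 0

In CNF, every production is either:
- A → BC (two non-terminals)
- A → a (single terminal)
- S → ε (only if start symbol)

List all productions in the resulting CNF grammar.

T1 → 1; T0 → 0; S → 0; X → 0; Y → 0; Z → 0; S → T1 X0; X0 → Z X1; X1 → T0 X; X → S X2; X2 → T1 T1; X → Y S; Y → Y X3; X3 → T0 T0; Z → T0 Z; Z → S S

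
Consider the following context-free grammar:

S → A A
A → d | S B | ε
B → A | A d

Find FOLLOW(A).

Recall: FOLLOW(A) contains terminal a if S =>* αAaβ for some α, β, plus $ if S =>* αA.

We compute FOLLOW(A) using the standard algorithm.
FOLLOW(S) starts with {$}.
FIRST(A) = {d, ε}
FIRST(B) = {d, ε}
FIRST(S) = {d, ε}
FOLLOW(A) = {$, d}
FOLLOW(B) = {$, d}
FOLLOW(S) = {$, d}
Therefore, FOLLOW(A) = {$, d}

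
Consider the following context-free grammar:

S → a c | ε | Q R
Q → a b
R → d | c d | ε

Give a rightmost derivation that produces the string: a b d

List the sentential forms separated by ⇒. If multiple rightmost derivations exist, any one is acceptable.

S ⇒ Q R ⇒ Q d ⇒ a b d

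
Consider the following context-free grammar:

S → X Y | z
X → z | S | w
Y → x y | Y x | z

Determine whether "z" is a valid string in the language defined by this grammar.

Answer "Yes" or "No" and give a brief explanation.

Yes - a valid derivation exists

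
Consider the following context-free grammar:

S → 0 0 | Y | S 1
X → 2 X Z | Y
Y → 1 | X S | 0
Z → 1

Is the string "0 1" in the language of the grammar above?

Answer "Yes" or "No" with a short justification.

Yes - a valid derivation exists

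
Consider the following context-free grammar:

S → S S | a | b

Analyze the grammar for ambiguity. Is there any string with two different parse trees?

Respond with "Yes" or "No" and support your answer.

Yes - the string 'b a b b' has two distinct parse trees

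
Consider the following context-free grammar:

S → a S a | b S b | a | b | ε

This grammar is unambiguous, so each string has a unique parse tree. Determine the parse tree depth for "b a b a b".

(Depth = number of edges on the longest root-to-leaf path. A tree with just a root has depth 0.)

3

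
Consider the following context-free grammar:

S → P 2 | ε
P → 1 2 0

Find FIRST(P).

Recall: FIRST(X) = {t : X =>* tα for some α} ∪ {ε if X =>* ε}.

We compute FIRST(P) using the standard algorithm.
FIRST(P) = {1}
FIRST(S) = {1, ε}
Therefore, FIRST(P) = {1}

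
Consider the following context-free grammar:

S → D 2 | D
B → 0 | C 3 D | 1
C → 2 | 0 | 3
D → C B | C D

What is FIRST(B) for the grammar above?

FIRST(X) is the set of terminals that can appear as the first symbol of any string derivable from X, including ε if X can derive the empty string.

We compute FIRST(B) using the standard algorithm.
FIRST(B) = {0, 1, 2, 3}
FIRST(C) = {0, 2, 3}
FIRST(D) = {0, 2, 3}
FIRST(S) = {0, 2, 3}
Therefore, FIRST(B) = {0, 1, 2, 3}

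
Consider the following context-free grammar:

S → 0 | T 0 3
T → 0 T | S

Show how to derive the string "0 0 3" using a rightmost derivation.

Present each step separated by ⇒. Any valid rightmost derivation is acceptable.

S ⇒ T 0 3 ⇒ S 0 3 ⇒ 0 0 3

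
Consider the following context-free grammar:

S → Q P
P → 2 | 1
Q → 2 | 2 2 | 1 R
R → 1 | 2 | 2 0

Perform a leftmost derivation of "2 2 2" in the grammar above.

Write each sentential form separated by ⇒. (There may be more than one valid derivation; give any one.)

S ⇒ Q P ⇒ 2 2 P ⇒ 2 2 2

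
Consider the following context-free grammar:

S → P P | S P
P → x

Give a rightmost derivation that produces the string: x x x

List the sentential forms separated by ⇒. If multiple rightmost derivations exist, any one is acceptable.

S ⇒ S P ⇒ S x ⇒ P P x ⇒ P x x ⇒ x x x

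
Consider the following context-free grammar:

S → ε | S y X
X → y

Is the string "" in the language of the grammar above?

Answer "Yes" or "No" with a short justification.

Yes - a valid derivation exists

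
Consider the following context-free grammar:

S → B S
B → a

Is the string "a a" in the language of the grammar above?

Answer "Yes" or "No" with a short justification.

No - no valid derivation exists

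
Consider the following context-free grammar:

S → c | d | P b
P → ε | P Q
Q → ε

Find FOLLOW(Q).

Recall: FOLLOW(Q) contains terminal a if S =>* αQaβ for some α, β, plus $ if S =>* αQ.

We compute FOLLOW(Q) using the standard algorithm.
FOLLOW(S) starts with {$}.
FIRST(P) = {ε}
FIRST(Q) = {ε}
FIRST(S) = {b, c, d}
FOLLOW(P) = {b}
FOLLOW(Q) = {b}
FOLLOW(S) = {$}
Therefore, FOLLOW(Q) = {b}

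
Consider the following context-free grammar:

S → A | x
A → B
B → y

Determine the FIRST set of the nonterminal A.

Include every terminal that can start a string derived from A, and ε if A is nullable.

We compute FIRST(A) using the standard algorithm.
FIRST(A) = {y}
FIRST(B) = {y}
FIRST(S) = {x, y}
Therefore, FIRST(A) = {y}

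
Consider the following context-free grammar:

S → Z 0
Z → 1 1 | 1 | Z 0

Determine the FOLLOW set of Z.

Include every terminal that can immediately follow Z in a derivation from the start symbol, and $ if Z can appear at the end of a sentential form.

We compute FOLLOW(Z) using the standard algorithm.
FOLLOW(S) starts with {$}.
FIRST(S) = {1}
FIRST(Z) = {1}
FOLLOW(S) = {$}
FOLLOW(Z) = {0}
Therefore, FOLLOW(Z) = {0}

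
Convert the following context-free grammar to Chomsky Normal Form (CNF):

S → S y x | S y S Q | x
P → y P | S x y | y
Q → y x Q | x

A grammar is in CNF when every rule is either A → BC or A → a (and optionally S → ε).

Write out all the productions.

TY → y; TX → x; S → x; P → y; Q → x; S → S X0; X0 → TY TX; S → S X1; X1 → TY X2; X2 → S Q; P → TY P; P → S X3; X3 → TX TY; Q → TY X4; X4 → TX Q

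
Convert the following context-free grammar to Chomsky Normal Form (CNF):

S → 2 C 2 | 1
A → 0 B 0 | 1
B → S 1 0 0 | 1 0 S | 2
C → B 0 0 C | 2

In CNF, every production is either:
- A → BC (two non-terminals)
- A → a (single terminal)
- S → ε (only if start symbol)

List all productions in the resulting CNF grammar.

T2 → 2; S → 1; T0 → 0; A → 1; T1 → 1; B → 2; C → 2; S → T2 X0; X0 → C T2; A → T0 X1; X1 → B T0; B → S X2; X2 → T1 X3; X3 → T0 T0; B → T1 X4; X4 → T0 S; C → B X5; X5 → T0 X6; X6 → T0 C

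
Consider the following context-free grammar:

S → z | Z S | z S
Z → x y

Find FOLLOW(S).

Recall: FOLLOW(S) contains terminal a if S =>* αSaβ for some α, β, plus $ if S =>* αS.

We compute FOLLOW(S) using the standard algorithm.
FOLLOW(S) starts with {$}.
FIRST(S) = {x, z}
FIRST(Z) = {x}
FOLLOW(S) = {$}
FOLLOW(Z) = {x, z}
Therefore, FOLLOW(S) = {$}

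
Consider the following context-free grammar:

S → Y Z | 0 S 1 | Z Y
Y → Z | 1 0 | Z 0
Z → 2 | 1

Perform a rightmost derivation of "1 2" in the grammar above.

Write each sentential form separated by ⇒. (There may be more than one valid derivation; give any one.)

S ⇒ Y Z ⇒ Y 2 ⇒ Z 2 ⇒ 1 2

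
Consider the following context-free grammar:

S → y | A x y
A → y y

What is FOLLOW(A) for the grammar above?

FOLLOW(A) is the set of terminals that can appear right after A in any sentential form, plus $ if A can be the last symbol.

We compute FOLLOW(A) using the standard algorithm.
FOLLOW(S) starts with {$}.
FIRST(A) = {y}
FIRST(S) = {y}
FOLLOW(A) = {x}
FOLLOW(S) = {$}
Therefore, FOLLOW(A) = {x}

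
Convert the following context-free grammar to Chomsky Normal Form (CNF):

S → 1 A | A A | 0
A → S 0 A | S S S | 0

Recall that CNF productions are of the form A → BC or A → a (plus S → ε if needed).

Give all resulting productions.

T1 → 1; S → 0; T0 → 0; A → 0; S → T1 A; S → A A; A → S X0; X0 → T0 A; A → S X1; X1 → S S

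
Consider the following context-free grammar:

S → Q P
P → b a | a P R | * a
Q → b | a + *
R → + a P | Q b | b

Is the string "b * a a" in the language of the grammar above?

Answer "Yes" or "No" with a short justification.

No - no valid derivation exists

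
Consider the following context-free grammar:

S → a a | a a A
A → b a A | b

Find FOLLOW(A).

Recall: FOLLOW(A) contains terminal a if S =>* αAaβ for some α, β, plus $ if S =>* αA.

We compute FOLLOW(A) using the standard algorithm.
FOLLOW(S) starts with {$}.
FIRST(A) = {b}
FIRST(S) = {a}
FOLLOW(A) = {$}
FOLLOW(S) = {$}
Therefore, FOLLOW(A) = {$}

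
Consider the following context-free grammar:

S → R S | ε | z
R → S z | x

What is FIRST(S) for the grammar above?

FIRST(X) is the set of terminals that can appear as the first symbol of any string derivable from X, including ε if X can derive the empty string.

We compute FIRST(S) using the standard algorithm.
FIRST(R) = {x, z}
FIRST(S) = {x, z, ε}
Therefore, FIRST(S) = {x, z, ε}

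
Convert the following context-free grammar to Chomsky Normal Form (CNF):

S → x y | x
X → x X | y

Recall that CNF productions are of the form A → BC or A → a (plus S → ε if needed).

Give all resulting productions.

TX → x; TY → y; S → x; X → y; S → TX TY; X → TX X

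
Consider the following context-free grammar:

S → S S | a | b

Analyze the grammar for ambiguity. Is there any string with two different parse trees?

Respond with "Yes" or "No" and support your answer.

Yes - the string 'a a a b' has two distinct parse trees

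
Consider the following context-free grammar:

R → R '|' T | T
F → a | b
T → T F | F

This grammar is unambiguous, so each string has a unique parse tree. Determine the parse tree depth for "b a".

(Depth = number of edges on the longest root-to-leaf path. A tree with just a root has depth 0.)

4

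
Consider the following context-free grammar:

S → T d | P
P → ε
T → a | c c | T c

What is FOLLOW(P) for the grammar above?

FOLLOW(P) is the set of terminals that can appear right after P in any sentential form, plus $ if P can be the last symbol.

We compute FOLLOW(P) using the standard algorithm.
FOLLOW(S) starts with {$}.
FIRST(P) = {ε}
FIRST(S) = {a, c, ε}
FIRST(T) = {a, c}
FOLLOW(P) = {$}
FOLLOW(S) = {$}
FOLLOW(T) = {c, d}
Therefore, FOLLOW(P) = {$}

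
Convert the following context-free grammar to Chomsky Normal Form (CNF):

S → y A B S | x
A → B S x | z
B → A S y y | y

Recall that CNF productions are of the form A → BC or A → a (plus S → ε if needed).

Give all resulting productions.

TY → y; S → x; TX → x; A → z; B → y; S → TY X0; X0 → A X1; X1 → B S; A → B X2; X2 → S TX; B → A X3; X3 → S X4; X4 → TY TY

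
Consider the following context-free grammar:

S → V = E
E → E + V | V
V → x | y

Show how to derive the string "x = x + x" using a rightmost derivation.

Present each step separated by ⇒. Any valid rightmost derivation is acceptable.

S ⇒ V = E ⇒ V = E + V ⇒ V = E + x ⇒ V = V + x ⇒ V = x + x ⇒ x = x + x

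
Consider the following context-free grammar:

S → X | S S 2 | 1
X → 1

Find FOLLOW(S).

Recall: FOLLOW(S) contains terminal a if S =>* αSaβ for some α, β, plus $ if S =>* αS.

We compute FOLLOW(S) using the standard algorithm.
FOLLOW(S) starts with {$}.
FIRST(S) = {1}
FIRST(X) = {1}
FOLLOW(S) = {$, 1, 2}
FOLLOW(X) = {$, 1, 2}
Therefore, FOLLOW(S) = {$, 1, 2}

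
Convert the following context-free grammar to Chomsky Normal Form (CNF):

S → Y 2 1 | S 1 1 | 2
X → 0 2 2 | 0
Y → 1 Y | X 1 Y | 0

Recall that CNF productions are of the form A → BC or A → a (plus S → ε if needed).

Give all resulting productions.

T2 → 2; T1 → 1; S → 2; T0 → 0; X → 0; Y → 0; S → Y X0; X0 → T2 T1; S → S X1; X1 → T1 T1; X → T0 X2; X2 → T2 T2; Y → T1 Y; Y → X X3; X3 → T1 Y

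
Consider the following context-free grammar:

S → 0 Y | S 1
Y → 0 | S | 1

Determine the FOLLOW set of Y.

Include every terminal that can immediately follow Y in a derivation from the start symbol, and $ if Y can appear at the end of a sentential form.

We compute FOLLOW(Y) using the standard algorithm.
FOLLOW(S) starts with {$}.
FIRST(S) = {0}
FIRST(Y) = {0, 1}
FOLLOW(S) = {$, 1}
FOLLOW(Y) = {$, 1}
Therefore, FOLLOW(Y) = {$, 1}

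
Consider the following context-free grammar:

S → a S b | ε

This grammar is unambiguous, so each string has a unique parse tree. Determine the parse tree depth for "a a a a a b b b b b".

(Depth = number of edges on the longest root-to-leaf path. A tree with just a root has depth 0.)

6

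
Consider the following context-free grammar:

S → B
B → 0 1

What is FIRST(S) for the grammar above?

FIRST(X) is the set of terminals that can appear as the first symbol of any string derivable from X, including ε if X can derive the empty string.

We compute FIRST(S) using the standard algorithm.
FIRST(B) = {0}
FIRST(S) = {0}
Therefore, FIRST(S) = {0}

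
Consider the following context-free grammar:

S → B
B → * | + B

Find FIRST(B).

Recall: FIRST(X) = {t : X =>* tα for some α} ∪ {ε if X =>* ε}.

We compute FIRST(B) using the standard algorithm.
FIRST(B) = {*, +}
FIRST(S) = {*, +}
Therefore, FIRST(B) = {*, +}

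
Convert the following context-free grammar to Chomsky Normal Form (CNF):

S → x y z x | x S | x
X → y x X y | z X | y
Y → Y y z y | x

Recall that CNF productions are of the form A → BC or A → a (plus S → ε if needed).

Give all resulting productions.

TX → x; TY → y; TZ → z; S → x; X → y; Y → x; S → TX X0; X0 → TY X1; X1 → TZ TX; S → TX S; X → TY X2; X2 → TX X3; X3 → X TY; X → TZ X; Y → Y X4; X4 → TY X5; X5 → TZ TY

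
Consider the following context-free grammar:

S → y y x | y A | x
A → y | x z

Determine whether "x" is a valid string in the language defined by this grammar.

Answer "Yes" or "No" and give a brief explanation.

Yes - a valid derivation exists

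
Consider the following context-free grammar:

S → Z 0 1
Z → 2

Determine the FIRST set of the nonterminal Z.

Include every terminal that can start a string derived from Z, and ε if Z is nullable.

We compute FIRST(Z) using the standard algorithm.
FIRST(S) = {2}
FIRST(Z) = {2}
Therefore, FIRST(Z) = {2}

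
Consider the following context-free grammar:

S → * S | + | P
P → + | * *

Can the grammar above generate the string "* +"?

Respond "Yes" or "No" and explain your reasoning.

Yes - a valid derivation exists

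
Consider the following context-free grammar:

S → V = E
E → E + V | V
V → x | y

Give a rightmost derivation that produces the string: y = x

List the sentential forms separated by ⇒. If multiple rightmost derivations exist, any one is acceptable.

S ⇒ V = E ⇒ V = V ⇒ V = x ⇒ y = x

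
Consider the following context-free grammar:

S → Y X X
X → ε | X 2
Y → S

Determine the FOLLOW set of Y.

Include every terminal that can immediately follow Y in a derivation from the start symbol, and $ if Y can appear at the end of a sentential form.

We compute FOLLOW(Y) using the standard algorithm.
FOLLOW(S) starts with {$}.
FIRST(S) = {}
FIRST(X) = {2, ε}
FIRST(Y) = {}
FOLLOW(S) = {$, 2}
FOLLOW(X) = {$, 2}
FOLLOW(Y) = {$, 2}
Therefore, FOLLOW(Y) = {$, 2}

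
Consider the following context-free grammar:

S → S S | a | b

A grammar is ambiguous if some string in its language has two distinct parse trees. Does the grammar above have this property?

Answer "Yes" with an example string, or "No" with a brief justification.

Yes - the string 'a a a a b' has two distinct parse trees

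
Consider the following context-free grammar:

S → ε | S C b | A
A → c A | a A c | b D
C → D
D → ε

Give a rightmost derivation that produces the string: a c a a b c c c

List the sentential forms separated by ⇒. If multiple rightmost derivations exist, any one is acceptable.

S ⇒ A ⇒ a A c ⇒ a c A c ⇒ a c a A c c ⇒ a c a a A c c c ⇒ a c a a b D c c c ⇒ a c a a b c c c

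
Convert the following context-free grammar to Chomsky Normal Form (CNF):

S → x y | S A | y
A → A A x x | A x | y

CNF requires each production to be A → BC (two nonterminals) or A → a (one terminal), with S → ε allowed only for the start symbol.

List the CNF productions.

TX → x; TY → y; S → y; A → y; S → TX TY; S → S A; A → A X0; X0 → A X1; X1 → TX TX; A → A TX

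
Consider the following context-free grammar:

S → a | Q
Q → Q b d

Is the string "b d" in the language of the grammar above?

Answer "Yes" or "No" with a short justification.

No - no valid derivation exists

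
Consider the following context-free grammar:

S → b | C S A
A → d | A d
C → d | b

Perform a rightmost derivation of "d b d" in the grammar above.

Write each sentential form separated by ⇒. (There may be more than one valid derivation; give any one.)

S ⇒ C S A ⇒ C S d ⇒ C b d ⇒ d b d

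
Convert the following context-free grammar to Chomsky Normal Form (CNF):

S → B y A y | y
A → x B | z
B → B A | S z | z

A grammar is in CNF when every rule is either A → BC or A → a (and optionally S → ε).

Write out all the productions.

TY → y; S → y; TX → x; A → z; TZ → z; B → z; S → B X0; X0 → TY X1; X1 → A TY; A → TX B; B → B A; B → S TZ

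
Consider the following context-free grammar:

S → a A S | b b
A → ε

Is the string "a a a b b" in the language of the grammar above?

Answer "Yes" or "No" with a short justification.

Yes - a valid derivation exists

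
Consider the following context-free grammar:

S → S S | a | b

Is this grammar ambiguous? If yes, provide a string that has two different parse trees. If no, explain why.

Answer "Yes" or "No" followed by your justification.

Yes - the string 'a b b b b a' has two distinct leftmost derivations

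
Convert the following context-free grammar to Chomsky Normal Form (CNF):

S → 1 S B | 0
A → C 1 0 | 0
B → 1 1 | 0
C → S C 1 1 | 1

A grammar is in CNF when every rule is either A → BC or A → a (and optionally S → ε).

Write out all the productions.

T1 → 1; S → 0; T0 → 0; A → 0; B → 0; C → 1; S → T1 X0; X0 → S B; A → C X1; X1 → T1 T0; B → T1 T1; C → S X2; X2 → C X3; X3 → T1 T1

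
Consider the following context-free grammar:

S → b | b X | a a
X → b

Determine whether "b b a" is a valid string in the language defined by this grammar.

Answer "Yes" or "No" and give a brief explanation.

No - no valid derivation exists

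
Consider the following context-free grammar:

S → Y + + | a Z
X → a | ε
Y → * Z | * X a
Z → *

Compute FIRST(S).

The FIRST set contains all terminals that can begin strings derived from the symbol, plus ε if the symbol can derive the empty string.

We compute FIRST(S) using the standard algorithm.
FIRST(S) = {*, a}
FIRST(X) = {a, ε}
FIRST(Y) = {*}
FIRST(Z) = {*}
Therefore, FIRST(S) = {*, a}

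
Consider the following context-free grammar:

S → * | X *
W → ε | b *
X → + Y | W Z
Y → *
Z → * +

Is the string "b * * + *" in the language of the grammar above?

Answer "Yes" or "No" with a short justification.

Yes - a valid derivation exists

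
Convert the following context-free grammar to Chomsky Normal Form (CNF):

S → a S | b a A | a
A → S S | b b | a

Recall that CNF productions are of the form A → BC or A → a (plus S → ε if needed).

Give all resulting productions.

TA → a; TB → b; S → a; A → a; S → TA S; S → TB X0; X0 → TA A; A → S S; A → TB TB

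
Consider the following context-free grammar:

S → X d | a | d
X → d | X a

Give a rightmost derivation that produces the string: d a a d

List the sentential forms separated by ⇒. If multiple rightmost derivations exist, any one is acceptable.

S ⇒ X d ⇒ X a d ⇒ X a a d ⇒ d a a d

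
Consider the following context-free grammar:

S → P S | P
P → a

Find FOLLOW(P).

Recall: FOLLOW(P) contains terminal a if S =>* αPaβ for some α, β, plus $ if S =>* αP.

We compute FOLLOW(P) using the standard algorithm.
FOLLOW(S) starts with {$}.
FIRST(P) = {a}
FIRST(S) = {a}
FOLLOW(P) = {$, a}
FOLLOW(S) = {$}
Therefore, FOLLOW(P) = {$, a}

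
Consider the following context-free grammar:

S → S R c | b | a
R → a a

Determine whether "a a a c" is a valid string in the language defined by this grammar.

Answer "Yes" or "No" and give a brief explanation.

Yes - a valid derivation exists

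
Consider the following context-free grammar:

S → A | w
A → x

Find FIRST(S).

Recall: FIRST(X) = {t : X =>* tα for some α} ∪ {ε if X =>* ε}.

We compute FIRST(S) using the standard algorithm.
FIRST(A) = {x}
FIRST(S) = {w, x}
Therefore, FIRST(S) = {w, x}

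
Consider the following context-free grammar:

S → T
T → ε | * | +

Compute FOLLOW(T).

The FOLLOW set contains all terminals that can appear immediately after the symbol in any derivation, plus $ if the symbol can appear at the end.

We compute FOLLOW(T) using the standard algorithm.
FOLLOW(S) starts with {$}.
FIRST(S) = {*, +, ε}
FIRST(T) = {*, +, ε}
FOLLOW(S) = {$}
FOLLOW(T) = {$}
Therefore, FOLLOW(T) = {$}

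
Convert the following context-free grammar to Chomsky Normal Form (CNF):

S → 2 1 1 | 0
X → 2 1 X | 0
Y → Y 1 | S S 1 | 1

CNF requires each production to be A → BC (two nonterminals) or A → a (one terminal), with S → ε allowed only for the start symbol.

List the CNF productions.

T2 → 2; T1 → 1; S → 0; X → 0; Y → 1; S → T2 X0; X0 → T1 T1; X → T2 X1; X1 → T1 X; Y → Y T1; Y → S X2; X2 → S T1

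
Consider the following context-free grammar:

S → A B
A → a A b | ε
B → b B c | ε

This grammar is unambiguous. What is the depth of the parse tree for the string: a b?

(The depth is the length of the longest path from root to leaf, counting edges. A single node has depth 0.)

3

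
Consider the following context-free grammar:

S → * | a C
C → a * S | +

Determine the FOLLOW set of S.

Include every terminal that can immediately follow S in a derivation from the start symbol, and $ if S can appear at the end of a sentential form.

We compute FOLLOW(S) using the standard algorithm.
FOLLOW(S) starts with {$}.
FIRST(C) = {+, a}
FIRST(S) = {*, a}
FOLLOW(C) = {$}
FOLLOW(S) = {$}
Therefore, FOLLOW(S) = {$}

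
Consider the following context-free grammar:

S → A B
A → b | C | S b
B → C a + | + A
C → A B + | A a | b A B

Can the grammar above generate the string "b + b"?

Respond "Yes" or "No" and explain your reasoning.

Yes - a valid derivation exists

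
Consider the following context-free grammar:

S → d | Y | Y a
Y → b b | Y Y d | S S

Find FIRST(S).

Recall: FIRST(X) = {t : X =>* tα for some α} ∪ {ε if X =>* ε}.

We compute FIRST(S) using the standard algorithm.
FIRST(S) = {b, d}
FIRST(Y) = {b, d}
Therefore, FIRST(S) = {b, d}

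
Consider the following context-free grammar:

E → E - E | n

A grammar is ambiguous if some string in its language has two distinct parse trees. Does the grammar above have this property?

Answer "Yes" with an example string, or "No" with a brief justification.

Yes - the string 'n - n - n - n' has two distinct parse trees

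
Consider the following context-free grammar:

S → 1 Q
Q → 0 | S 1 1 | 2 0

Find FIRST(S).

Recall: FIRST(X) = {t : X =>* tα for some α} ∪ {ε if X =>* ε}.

We compute FIRST(S) using the standard algorithm.
FIRST(Q) = {0, 1, 2}
FIRST(S) = {1}
Therefore, FIRST(S) = {1}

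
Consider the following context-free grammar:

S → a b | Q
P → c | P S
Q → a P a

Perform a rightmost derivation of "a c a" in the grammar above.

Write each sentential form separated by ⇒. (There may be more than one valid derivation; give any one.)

S ⇒ Q ⇒ a P a ⇒ a c a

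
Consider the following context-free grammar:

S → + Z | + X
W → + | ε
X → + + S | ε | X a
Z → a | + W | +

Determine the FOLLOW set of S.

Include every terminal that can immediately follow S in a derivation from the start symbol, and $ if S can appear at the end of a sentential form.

We compute FOLLOW(S) using the standard algorithm.
FOLLOW(S) starts with {$}.
FIRST(S) = {+}
FIRST(W) = {+, ε}
FIRST(X) = {+, a, ε}
FIRST(Z) = {+, a}
FOLLOW(S) = {$, a}
FOLLOW(W) = {$, a}
FOLLOW(X) = {$, a}
FOLLOW(Z) = {$, a}
Therefore, FOLLOW(S) = {$, a}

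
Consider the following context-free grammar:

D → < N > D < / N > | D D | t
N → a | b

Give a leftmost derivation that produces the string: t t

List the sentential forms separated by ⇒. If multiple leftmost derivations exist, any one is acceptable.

D ⇒ D D ⇒ t D ⇒ t t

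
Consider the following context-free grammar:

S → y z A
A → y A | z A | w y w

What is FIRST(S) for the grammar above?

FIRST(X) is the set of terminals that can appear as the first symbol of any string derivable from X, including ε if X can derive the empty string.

We compute FIRST(S) using the standard algorithm.
FIRST(A) = {w, y, z}
FIRST(S) = {y}
Therefore, FIRST(S) = {y}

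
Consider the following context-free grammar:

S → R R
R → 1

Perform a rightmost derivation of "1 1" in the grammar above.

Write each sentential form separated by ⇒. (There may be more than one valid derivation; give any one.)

S ⇒ R R ⇒ R 1 ⇒ 1 1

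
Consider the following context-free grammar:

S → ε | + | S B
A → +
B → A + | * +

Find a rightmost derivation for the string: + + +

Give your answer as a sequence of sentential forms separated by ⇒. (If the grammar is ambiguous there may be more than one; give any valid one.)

S ⇒ S B ⇒ S A + ⇒ S + + ⇒ + + +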